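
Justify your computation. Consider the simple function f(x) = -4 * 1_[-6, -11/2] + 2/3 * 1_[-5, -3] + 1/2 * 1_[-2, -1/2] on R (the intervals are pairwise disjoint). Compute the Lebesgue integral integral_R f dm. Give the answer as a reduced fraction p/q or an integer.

For a simple function f = sum_i c_i * 1_{A_i} with disjoint A_i,
  integral f dm = sum_i c_i * m(A_i).
Lengths of the A_i:
  m(A_1) = -11/2 - (-6) = 1/2.
  m(A_2) = -3 - (-5) = 2.
  m(A_3) = -1/2 - (-2) = 3/2.
Contributions c_i * m(A_i):
  (-4) * (1/2) = -2.
  (2/3) * (2) = 4/3.
  (1/2) * (3/2) = 3/4.
Total: -2 + 4/3 + 3/4 = 1/12.

1/12


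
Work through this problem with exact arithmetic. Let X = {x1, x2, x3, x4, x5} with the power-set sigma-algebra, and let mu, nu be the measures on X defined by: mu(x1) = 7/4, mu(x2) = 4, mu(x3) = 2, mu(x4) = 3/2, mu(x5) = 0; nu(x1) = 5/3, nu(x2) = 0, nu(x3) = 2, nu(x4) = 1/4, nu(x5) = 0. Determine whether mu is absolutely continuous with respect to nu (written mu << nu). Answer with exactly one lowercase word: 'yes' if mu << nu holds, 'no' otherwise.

mu << nu means: every nu-null measurable set is also mu-null; equivalently, for every atom x, if nu({x}) = 0 then mu({x}) = 0.
Checking each atom:
  x1: nu = 5/3 > 0 -> no constraint.
  x2: nu = 0, mu = 4 > 0 -> violates mu << nu.
  x3: nu = 2 > 0 -> no constraint.
  x4: nu = 1/4 > 0 -> no constraint.
  x5: nu = 0, mu = 0 -> consistent with mu << nu.
The atom(s) x2 violate the condition (nu = 0 but mu > 0). Therefore mu is NOT absolutely continuous w.r.t. nu.

no


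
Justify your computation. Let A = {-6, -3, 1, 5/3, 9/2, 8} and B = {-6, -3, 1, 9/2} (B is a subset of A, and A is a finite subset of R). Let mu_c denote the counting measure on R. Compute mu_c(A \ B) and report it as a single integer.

Counting measure assigns mu_c(E) = |E| (number of elements) when E is finite. For B subset A, A \ B is the set of elements of A not in B, so |A \ B| = |A| - |B|.
|A| = 6, |B| = 4, so mu_c(A \ B) = 6 - 4 = 2.

2


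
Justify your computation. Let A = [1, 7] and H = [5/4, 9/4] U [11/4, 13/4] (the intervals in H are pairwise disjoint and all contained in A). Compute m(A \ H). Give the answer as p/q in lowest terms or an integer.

The ambient interval has length m(A) = 7 - 1 = 6.
Since the holes are disjoint and sit inside A, by finite additivity
  m(H) = sum_i (b_i - a_i), and m(A \ H) = m(A) - m(H).
Computing the hole measures:
  m(H_1) = 9/4 - 5/4 = 1.
  m(H_2) = 13/4 - 11/4 = 1/2.
Summed: m(H) = 1 + 1/2 = 3/2.
So m(A \ H) = 6 - 3/2 = 9/2.

9/2


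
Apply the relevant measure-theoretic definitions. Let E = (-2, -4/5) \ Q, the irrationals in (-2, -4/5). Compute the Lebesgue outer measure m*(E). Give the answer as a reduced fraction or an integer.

The interval I = (-2, -4/5) has m(I) = -4/5 - (-2) = 6/5 (endpoints are measure-zero, so open/closed/half-open agree). Write I = (I cap Q) u (I \ Q). The rationals in I are countable, so m*(I cap Q) = 0 (cover each rational by intervals whose total length is arbitrarily small). By countable subadditivity m*(I) <= m*(I cap Q) + m*(I \ Q), hence m*(I \ Q) >= m(I) = 6/5. The reverse inequality m*(I \ Q) <= m*(I) = 6/5 is trivial since (I \ Q) is a subset of I. Therefore m*(I \ Q) = 6/5.

6/5


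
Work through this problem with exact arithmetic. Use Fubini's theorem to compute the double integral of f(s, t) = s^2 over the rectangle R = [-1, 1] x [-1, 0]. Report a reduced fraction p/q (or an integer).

f(s, t) is a tensor product of a function of s and a function of t, and both factors are bounded continuous (hence Lebesgue integrable) on the rectangle, so Fubini's theorem applies:
  integral_R f d(m x m) = (integral_a1^b1 s^2 ds) * (integral_a2^b2 1 dt).
Inner integral in s: integral_{-1}^{1} s^2 ds = (1^3 - (-1)^3)/3
  = 2/3.
Inner integral in t: integral_{-1}^{0} 1 dt = (0^1 - (-1)^1)/1
  = 1.
Product: (2/3) * (1) = 2/3.

2/3


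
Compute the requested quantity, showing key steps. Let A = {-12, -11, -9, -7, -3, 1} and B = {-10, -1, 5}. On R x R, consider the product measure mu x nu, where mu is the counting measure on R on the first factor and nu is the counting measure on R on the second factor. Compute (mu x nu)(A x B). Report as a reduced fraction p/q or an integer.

For a measurable rectangle A x B, the product measure satisfies
  (mu x nu)(A x B) = mu(A) * nu(B).
  mu(A) = 6.
  nu(B) = 3.
  (mu x nu)(A x B) = 6 * 3 = 18.

18


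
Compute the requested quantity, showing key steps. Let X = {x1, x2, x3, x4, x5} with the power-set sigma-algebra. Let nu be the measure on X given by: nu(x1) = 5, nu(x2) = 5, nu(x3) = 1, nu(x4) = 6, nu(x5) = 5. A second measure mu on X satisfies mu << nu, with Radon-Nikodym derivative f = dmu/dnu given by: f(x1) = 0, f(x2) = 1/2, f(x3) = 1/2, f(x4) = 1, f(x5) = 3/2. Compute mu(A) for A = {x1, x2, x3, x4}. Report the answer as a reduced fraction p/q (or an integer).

By the defining property of the Radon-Nikodym derivative, for every measurable set A,
  mu(A) = integral_A f dnu.
Since nu is a discrete measure concentrated on the atoms of X, the integral over A reduces to the sum
  mu(A) = sum_{x in A} f(x) * nu({x}).
Computing each term:
  x1: f(x1) * nu(x1) = 0 * 5 = 0.
  x2: f(x2) * nu(x2) = 1/2 * 5 = 5/2.
  x3: f(x3) * nu(x3) = 1/2 * 1 = 1/2.
  x4: f(x4) * nu(x4) = 1 * 6 = 6.
Summing: mu(A) = 0 + 5/2 + 1/2 + 6 = 9.

9


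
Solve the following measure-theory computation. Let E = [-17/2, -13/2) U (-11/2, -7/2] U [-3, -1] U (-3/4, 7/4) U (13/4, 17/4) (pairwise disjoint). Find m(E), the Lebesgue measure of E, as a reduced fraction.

For pairwise disjoint intervals, m(union_i I_i) = sum_i m(I_i),
and m is invariant under swapping open/closed endpoints (single points have measure 0).
So m(E) = sum_i (b_i - a_i).
  I_1 has length -13/2 - (-17/2) = 2.
  I_2 has length -7/2 - (-11/2) = 2.
  I_3 has length -1 - (-3) = 2.
  I_4 has length 7/4 - (-3/4) = 5/2.
  I_5 has length 17/4 - 13/4 = 1.
Summing:
  m(E) = 2 + 2 + 2 + 5/2 + 1 = 19/2.

19/2


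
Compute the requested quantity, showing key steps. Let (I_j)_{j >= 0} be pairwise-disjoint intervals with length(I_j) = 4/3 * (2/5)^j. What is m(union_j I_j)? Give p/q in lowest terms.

By countable additivity of the Lebesgue measure on pairwise disjoint measurable sets,
  m(union_{j >= 0} I_j) = sum_{j >= 0} m(I_j) = sum_{j >= 0} a * r^j,
  with a = 4/3 and r = 2/5.
Since 0 < r = 2/5 < 1, the geometric series converges:
  sum_{j >= 0} a * r^j = a / (1 - r).
  = 4/3 / (1 - 2/5)
  = 4/3 / (3/5)
  = 20/9.

20/9


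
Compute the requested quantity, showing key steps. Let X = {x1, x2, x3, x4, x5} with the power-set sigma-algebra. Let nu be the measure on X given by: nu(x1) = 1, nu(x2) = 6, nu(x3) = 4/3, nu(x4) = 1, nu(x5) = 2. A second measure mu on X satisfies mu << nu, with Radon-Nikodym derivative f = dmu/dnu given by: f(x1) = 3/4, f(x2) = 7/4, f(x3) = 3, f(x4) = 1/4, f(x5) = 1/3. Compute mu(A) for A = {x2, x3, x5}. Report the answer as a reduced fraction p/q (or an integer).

By the defining property of the Radon-Nikodym derivative, for every measurable set A,
  mu(A) = integral_A f dnu.
Since nu is a discrete measure concentrated on the atoms of X, the integral over A reduces to the sum
  mu(A) = sum_{x in A} f(x) * nu({x}).
Computing each term:
  x2: f(x2) * nu(x2) = 7/4 * 6 = 21/2.
  x3: f(x3) * nu(x3) = 3 * 4/3 = 4.
  x5: f(x5) * nu(x5) = 1/3 * 2 = 2/3.
Summing: mu(A) = 21/2 + 4 + 2/3 = 91/6.

91/6


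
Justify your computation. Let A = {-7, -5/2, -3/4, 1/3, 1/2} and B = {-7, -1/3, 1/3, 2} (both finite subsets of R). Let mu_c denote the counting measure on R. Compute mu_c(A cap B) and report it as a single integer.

Counting measure on a finite set equals cardinality. mu_c(A cap B) = |A cap B| (elements appearing in both).
Enumerating the elements of A that also lie in B gives 2 element(s).
So mu_c(A cap B) = 2.

2


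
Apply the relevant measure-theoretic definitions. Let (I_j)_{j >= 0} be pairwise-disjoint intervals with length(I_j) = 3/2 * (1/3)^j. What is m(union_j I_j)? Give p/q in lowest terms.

By countable additivity of the Lebesgue measure on pairwise disjoint measurable sets,
  m(union_{j >= 0} I_j) = sum_{j >= 0} m(I_j) = sum_{j >= 0} a * r^j,
  with a = 3/2 and r = 1/3.
Since 0 < r = 1/3 < 1, the geometric series converges:
  sum_{j >= 0} a * r^j = a / (1 - r).
  = 3/2 / (1 - 1/3)
  = 3/2 / (2/3)
  = 9/4.

9/4


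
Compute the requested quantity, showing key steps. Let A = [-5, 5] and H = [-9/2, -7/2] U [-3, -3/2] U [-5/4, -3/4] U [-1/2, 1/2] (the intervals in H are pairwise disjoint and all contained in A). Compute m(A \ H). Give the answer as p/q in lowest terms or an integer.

The ambient interval has length m(A) = 5 - (-5) = 10.
Since the holes are disjoint and sit inside A, by finite additivity
  m(H) = sum_i (b_i - a_i), and m(A \ H) = m(A) - m(H).
Computing the hole measures:
  m(H_1) = -7/2 - (-9/2) = 1.
  m(H_2) = -3/2 - (-3) = 3/2.
  m(H_3) = -3/4 - (-5/4) = 1/2.
  m(H_4) = 1/2 - (-1/2) = 1.
Summed: m(H) = 1 + 3/2 + 1/2 + 1 = 4.
So m(A \ H) = 10 - 4 = 6.

6


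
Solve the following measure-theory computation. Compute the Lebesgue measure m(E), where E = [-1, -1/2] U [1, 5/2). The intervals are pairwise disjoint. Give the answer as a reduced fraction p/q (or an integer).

For pairwise disjoint intervals, m(union_i I_i) = sum_i m(I_i),
and m is invariant under swapping open/closed endpoints (single points have measure 0).
So m(E) = sum_i (b_i - a_i).
  I_1 has length -1/2 - (-1) = 1/2.
  I_2 has length 5/2 - 1 = 3/2.
Summing:
  m(E) = 1/2 + 3/2 = 2.

2


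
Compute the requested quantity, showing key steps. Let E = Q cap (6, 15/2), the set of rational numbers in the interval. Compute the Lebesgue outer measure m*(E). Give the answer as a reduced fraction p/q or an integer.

The set Q cap (6, 15/2) is countable (a subset of the countable set Q). Lebesgue outer measure of any countable set is 0: each singleton {q} has m*({q}) = 0, and by countable subadditivity m*(union_k {q_k}) <= sum_k m*({q_k}) = sum_k 0 = 0. The reverse inequality m*(E) >= 0 is automatic. So m*(Q cap (6, 15/2)) = 0.

0


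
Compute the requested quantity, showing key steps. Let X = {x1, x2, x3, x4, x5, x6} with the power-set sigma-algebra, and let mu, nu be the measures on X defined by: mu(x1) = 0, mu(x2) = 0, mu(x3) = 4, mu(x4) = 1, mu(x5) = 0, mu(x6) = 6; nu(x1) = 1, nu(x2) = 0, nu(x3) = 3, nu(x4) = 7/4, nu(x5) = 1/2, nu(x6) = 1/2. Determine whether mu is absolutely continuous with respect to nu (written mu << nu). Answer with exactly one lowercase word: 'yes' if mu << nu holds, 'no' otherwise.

mu << nu means: every nu-null measurable set is also mu-null; equivalently, for every atom x, if nu({x}) = 0 then mu({x}) = 0.
Checking each atom:
  x1: nu = 1 > 0 -> no constraint.
  x2: nu = 0, mu = 0 -> consistent with mu << nu.
  x3: nu = 3 > 0 -> no constraint.
  x4: nu = 7/4 > 0 -> no constraint.
  x5: nu = 1/2 > 0 -> no constraint.
  x6: nu = 1/2 > 0 -> no constraint.
No atom violates the condition. Therefore mu << nu.

yes


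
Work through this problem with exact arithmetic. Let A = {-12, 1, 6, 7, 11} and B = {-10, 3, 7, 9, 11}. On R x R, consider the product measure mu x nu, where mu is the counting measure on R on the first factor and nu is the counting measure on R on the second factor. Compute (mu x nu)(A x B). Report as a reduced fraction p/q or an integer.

For a measurable rectangle A x B, the product measure satisfies
  (mu x nu)(A x B) = mu(A) * nu(B).
  mu(A) = 5.
  nu(B) = 5.
  (mu x nu)(A x B) = 5 * 5 = 25.

25


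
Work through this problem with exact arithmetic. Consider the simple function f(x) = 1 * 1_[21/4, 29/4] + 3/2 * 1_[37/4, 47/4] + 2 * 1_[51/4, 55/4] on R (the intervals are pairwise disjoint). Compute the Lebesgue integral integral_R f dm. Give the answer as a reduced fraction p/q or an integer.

For a simple function f = sum_i c_i * 1_{A_i} with disjoint A_i,
  integral f dm = sum_i c_i * m(A_i).
Lengths of the A_i:
  m(A_1) = 29/4 - 21/4 = 2.
  m(A_2) = 47/4 - 37/4 = 5/2.
  m(A_3) = 55/4 - 51/4 = 1.
Contributions c_i * m(A_i):
  (1) * (2) = 2.
  (3/2) * (5/2) = 15/4.
  (2) * (1) = 2.
Total: 2 + 15/4 + 2 = 31/4.

31/4


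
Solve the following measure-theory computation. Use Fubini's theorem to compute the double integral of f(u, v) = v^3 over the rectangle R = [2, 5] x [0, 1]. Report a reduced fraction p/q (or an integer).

f(u, v) is a tensor product of a function of u and a function of v, and both factors are bounded continuous (hence Lebesgue integrable) on the rectangle, so Fubini's theorem applies:
  integral_R f d(m x m) = (integral_a1^b1 1 du) * (integral_a2^b2 v^3 dv).
Inner integral in u: integral_{2}^{5} 1 du = (5^1 - 2^1)/1
  = 3.
Inner integral in v: integral_{0}^{1} v^3 dv = (1^4 - 0^4)/4
  = 1/4.
Product: (3) * (1/4) = 3/4.

3/4


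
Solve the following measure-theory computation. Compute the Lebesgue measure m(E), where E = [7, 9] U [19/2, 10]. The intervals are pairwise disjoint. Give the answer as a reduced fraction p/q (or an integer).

For pairwise disjoint intervals, m(union_i I_i) = sum_i m(I_i),
and m is invariant under swapping open/closed endpoints (single points have measure 0).
So m(E) = sum_i (b_i - a_i).
  I_1 has length 9 - 7 = 2.
  I_2 has length 10 - 19/2 = 1/2.
Summing:
  m(E) = 2 + 1/2 = 5/2.

5/2


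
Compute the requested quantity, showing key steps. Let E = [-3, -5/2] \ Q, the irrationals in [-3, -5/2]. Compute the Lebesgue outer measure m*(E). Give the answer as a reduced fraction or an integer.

The interval I = [-3, -5/2] has m(I) = -5/2 - (-3) = 1/2 (endpoints are measure-zero, so open/closed/half-open agree). Write I = (I cap Q) u (I \ Q). The rationals in I are countable, so m*(I cap Q) = 0 (cover each rational by intervals whose total length is arbitrarily small). By countable subadditivity m*(I) <= m*(I cap Q) + m*(I \ Q), hence m*(I \ Q) >= m(I) = 1/2. The reverse inequality m*(I \ Q) <= m*(I) = 1/2 is trivial since (I \ Q) is a subset of I. Therefore m*(I \ Q) = 1/2.

1/2


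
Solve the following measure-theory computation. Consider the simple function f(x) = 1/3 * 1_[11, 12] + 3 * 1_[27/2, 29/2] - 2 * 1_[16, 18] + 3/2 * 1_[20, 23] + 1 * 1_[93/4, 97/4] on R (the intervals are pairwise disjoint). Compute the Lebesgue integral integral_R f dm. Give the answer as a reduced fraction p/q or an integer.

For a simple function f = sum_i c_i * 1_{A_i} with disjoint A_i,
  integral f dm = sum_i c_i * m(A_i).
Lengths of the A_i:
  m(A_1) = 12 - 11 = 1.
  m(A_2) = 29/2 - 27/2 = 1.
  m(A_3) = 18 - 16 = 2.
  m(A_4) = 23 - 20 = 3.
  m(A_5) = 97/4 - 93/4 = 1.
Contributions c_i * m(A_i):
  (1/3) * (1) = 1/3.
  (3) * (1) = 3.
  (-2) * (2) = -4.
  (3/2) * (3) = 9/2.
  (1) * (1) = 1.
Total: 1/3 + 3 - 4 + 9/2 + 1 = 29/6.

29/6


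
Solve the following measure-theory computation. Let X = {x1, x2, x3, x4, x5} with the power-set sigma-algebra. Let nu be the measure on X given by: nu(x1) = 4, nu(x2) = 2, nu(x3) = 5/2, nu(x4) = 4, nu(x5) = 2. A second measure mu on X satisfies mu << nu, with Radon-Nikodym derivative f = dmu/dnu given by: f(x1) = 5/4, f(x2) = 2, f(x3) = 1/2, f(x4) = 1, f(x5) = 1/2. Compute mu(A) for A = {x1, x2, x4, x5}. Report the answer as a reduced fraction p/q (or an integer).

By the defining property of the Radon-Nikodym derivative, for every measurable set A,
  mu(A) = integral_A f dnu.
Since nu is a discrete measure concentrated on the atoms of X, the integral over A reduces to the sum
  mu(A) = sum_{x in A} f(x) * nu({x}).
Computing each term:
  x1: f(x1) * nu(x1) = 5/4 * 4 = 5.
  x2: f(x2) * nu(x2) = 2 * 2 = 4.
  x4: f(x4) * nu(x4) = 1 * 4 = 4.
  x5: f(x5) * nu(x5) = 1/2 * 2 = 1.
Summing: mu(A) = 5 + 4 + 4 + 1 = 14.

14


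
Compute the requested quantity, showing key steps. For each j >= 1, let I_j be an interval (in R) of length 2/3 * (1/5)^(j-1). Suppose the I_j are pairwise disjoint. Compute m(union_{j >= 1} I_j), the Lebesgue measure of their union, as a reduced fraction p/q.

By countable additivity of the Lebesgue measure on pairwise disjoint measurable sets,
  m(union_{j >= 1} I_j) = sum_{j >= 1} m(I_j) = sum_{j >= 1} a * r^(j-1),
  with a = 2/3 and r = 1/5.
Since 0 < r = 1/5 < 1, the geometric series converges:
  sum_{j >= 1} a * r^(j-1) = a / (1 - r).
  = 2/3 / (1 - 1/5)
  = 2/3 / (4/5)
  = 5/6.

5/6


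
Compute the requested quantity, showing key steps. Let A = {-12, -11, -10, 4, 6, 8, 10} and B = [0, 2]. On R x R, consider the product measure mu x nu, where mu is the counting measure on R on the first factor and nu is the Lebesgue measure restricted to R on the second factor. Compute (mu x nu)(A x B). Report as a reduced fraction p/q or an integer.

For a measurable rectangle A x B, the product measure satisfies
  (mu x nu)(A x B) = mu(A) * nu(B).
  mu(A) = 7.
  nu(B) = 2.
  (mu x nu)(A x B) = 7 * 2 = 14.

14


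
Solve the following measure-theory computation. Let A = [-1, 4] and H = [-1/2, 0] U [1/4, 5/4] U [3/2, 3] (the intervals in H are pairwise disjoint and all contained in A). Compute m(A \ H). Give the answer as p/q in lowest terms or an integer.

The ambient interval has length m(A) = 4 - (-1) = 5.
Since the holes are disjoint and sit inside A, by finite additivity
  m(H) = sum_i (b_i - a_i), and m(A \ H) = m(A) - m(H).
Computing the hole measures:
  m(H_1) = 0 - (-1/2) = 1/2.
  m(H_2) = 5/4 - 1/4 = 1.
  m(H_3) = 3 - 3/2 = 3/2.
Summed: m(H) = 1/2 + 1 + 3/2 = 3.
So m(A \ H) = 5 - 3 = 2.

2


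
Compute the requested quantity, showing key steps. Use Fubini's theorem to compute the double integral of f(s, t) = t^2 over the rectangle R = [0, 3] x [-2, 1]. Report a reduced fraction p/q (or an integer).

f(s, t) is a tensor product of a function of s and a function of t, and both factors are bounded continuous (hence Lebesgue integrable) on the rectangle, so Fubini's theorem applies:
  integral_R f d(m x m) = (integral_a1^b1 1 ds) * (integral_a2^b2 t^2 dt).
Inner integral in s: integral_{0}^{3} 1 ds = (3^1 - 0^1)/1
  = 3.
Inner integral in t: integral_{-2}^{1} t^2 dt = (1^3 - (-2)^3)/3
  = 3.
Product: (3) * (3) = 9.

9


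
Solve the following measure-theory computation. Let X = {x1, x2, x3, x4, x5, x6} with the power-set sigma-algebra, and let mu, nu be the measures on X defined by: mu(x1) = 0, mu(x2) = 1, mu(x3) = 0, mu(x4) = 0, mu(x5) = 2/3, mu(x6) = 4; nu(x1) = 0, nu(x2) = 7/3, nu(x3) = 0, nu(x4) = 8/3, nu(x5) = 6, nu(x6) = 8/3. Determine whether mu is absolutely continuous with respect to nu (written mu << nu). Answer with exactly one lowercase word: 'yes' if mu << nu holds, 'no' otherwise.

mu << nu means: every nu-null measurable set is also mu-null; equivalently, for every atom x, if nu({x}) = 0 then mu({x}) = 0.
Checking each atom:
  x1: nu = 0, mu = 0 -> consistent with mu << nu.
  x2: nu = 7/3 > 0 -> no constraint.
  x3: nu = 0, mu = 0 -> consistent with mu << nu.
  x4: nu = 8/3 > 0 -> no constraint.
  x5: nu = 6 > 0 -> no constraint.
  x6: nu = 8/3 > 0 -> no constraint.
No atom violates the condition. Therefore mu << nu.

yes


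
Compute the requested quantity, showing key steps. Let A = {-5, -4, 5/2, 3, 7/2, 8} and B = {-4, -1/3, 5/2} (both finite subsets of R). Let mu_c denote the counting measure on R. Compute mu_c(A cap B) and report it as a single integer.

Counting measure on a finite set equals cardinality. mu_c(A cap B) = |A cap B| (elements appearing in both).
Enumerating the elements of A that also lie in B gives 2 element(s).
So mu_c(A cap B) = 2.

2


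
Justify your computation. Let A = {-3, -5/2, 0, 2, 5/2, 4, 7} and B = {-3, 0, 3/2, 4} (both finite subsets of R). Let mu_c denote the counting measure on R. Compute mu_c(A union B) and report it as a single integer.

Counting measure on a finite set equals cardinality. By inclusion-exclusion, |A union B| = |A| + |B| - |A cap B|.
|A| = 7, |B| = 4, |A cap B| = 3.
So mu_c(A union B) = 7 + 4 - 3 = 8.

8


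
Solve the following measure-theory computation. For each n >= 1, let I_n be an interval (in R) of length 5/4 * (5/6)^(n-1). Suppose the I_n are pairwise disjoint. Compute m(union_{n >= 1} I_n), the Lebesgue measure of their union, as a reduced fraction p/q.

By countable additivity of the Lebesgue measure on pairwise disjoint measurable sets,
  m(union_{n >= 1} I_n) = sum_{n >= 1} m(I_n) = sum_{n >= 1} a * r^(n-1),
  with a = 5/4 and r = 5/6.
Since 0 < r = 5/6 < 1, the geometric series converges:
  sum_{n >= 1} a * r^(n-1) = a / (1 - r).
  = 5/4 / (1 - 5/6)
  = 5/4 / (1/6)
  = 15/2.

15/2


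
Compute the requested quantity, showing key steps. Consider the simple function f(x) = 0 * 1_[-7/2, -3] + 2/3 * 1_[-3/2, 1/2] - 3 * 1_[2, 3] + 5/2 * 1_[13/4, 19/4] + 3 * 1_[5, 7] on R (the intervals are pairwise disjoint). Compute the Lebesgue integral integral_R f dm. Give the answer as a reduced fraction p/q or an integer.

For a simple function f = sum_i c_i * 1_{A_i} with disjoint A_i,
  integral f dm = sum_i c_i * m(A_i).
Lengths of the A_i:
  m(A_1) = -3 - (-7/2) = 1/2.
  m(A_2) = 1/2 - (-3/2) = 2.
  m(A_3) = 3 - 2 = 1.
  m(A_4) = 19/4 - 13/4 = 3/2.
  m(A_5) = 7 - 5 = 2.
Contributions c_i * m(A_i):
  (0) * (1/2) = 0.
  (2/3) * (2) = 4/3.
  (-3) * (1) = -3.
  (5/2) * (3/2) = 15/4.
  (3) * (2) = 6.
Total: 0 + 4/3 - 3 + 15/4 + 6 = 97/12.

97/12


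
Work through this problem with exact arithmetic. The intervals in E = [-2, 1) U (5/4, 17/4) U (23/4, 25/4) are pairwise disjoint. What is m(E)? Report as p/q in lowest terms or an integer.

For pairwise disjoint intervals, m(union_i I_i) = sum_i m(I_i),
and m is invariant under swapping open/closed endpoints (single points have measure 0).
So m(E) = sum_i (b_i - a_i).
  I_1 has length 1 - (-2) = 3.
  I_2 has length 17/4 - 5/4 = 3.
  I_3 has length 25/4 - 23/4 = 1/2.
Summing:
  m(E) = 3 + 3 + 1/2 = 13/2.

13/2


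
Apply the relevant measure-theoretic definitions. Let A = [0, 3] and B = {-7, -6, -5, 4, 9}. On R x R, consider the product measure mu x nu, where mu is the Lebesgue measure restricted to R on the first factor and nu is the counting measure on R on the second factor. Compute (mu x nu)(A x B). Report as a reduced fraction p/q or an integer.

For a measurable rectangle A x B, the product measure satisfies
  (mu x nu)(A x B) = mu(A) * nu(B).
  mu(A) = 3.
  nu(B) = 5.
  (mu x nu)(A x B) = 3 * 5 = 15.

15


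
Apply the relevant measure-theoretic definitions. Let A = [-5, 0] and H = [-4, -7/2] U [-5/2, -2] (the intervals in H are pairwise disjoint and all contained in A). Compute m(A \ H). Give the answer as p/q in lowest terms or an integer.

The ambient interval has length m(A) = 0 - (-5) = 5.
Since the holes are disjoint and sit inside A, by finite additivity
  m(H) = sum_i (b_i - a_i), and m(A \ H) = m(A) - m(H).
Computing the hole measures:
  m(H_1) = -7/2 - (-4) = 1/2.
  m(H_2) = -2 - (-5/2) = 1/2.
Summed: m(H) = 1/2 + 1/2 = 1.
So m(A \ H) = 5 - 1 = 4.

4


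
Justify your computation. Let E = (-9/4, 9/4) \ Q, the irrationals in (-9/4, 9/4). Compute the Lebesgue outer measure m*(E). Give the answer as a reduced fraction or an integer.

The interval I = (-9/4, 9/4) has m(I) = 9/4 - (-9/4) = 9/2 (endpoints are measure-zero, so open/closed/half-open agree). Write I = (I cap Q) u (I \ Q). The rationals in I are countable, so m*(I cap Q) = 0 (cover each rational by intervals whose total length is arbitrarily small). By countable subadditivity m*(I) <= m*(I cap Q) + m*(I \ Q), hence m*(I \ Q) >= m(I) = 9/2. The reverse inequality m*(I \ Q) <= m*(I) = 9/2 is trivial since (I \ Q) is a subset of I. Therefore m*(I \ Q) = 9/2.

9/2


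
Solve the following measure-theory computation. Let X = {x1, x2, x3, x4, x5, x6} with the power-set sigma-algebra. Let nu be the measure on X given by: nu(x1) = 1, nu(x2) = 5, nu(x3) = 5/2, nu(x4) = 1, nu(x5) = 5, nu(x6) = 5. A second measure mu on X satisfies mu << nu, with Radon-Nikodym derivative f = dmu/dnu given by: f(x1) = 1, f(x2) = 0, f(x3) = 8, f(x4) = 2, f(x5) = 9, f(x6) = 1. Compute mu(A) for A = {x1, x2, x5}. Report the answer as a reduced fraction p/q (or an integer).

By the defining property of the Radon-Nikodym derivative, for every measurable set A,
  mu(A) = integral_A f dnu.
Since nu is a discrete measure concentrated on the atoms of X, the integral over A reduces to the sum
  mu(A) = sum_{x in A} f(x) * nu({x}).
Computing each term:
  x1: f(x1) * nu(x1) = 1 * 1 = 1.
  x2: f(x2) * nu(x2) = 0 * 5 = 0.
  x5: f(x5) * nu(x5) = 9 * 5 = 45.
Summing: mu(A) = 1 + 0 + 45 = 46.

46


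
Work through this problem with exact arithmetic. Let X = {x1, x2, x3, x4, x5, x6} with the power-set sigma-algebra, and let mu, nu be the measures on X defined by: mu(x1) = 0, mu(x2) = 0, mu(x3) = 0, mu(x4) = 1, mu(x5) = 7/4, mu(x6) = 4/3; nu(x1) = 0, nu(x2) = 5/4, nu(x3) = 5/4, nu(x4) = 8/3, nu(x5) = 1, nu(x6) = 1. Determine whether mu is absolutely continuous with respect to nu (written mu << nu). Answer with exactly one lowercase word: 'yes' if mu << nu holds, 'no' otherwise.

mu << nu means: every nu-null measurable set is also mu-null; equivalently, for every atom x, if nu({x}) = 0 then mu({x}) = 0.
Checking each atom:
  x1: nu = 0, mu = 0 -> consistent with mu << nu.
  x2: nu = 5/4 > 0 -> no constraint.
  x3: nu = 5/4 > 0 -> no constraint.
  x4: nu = 8/3 > 0 -> no constraint.
  x5: nu = 1 > 0 -> no constraint.
  x6: nu = 1 > 0 -> no constraint.
No atom violates the condition. Therefore mu << nu.

yes


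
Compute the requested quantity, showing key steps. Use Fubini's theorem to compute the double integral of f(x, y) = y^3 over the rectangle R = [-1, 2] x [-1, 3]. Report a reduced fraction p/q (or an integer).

f(x, y) is a tensor product of a function of x and a function of y, and both factors are bounded continuous (hence Lebesgue integrable) on the rectangle, so Fubini's theorem applies:
  integral_R f d(m x m) = (integral_a1^b1 1 dx) * (integral_a2^b2 y^3 dy).
Inner integral in x: integral_{-1}^{2} 1 dx = (2^1 - (-1)^1)/1
  = 3.
Inner integral in y: integral_{-1}^{3} y^3 dy = (3^4 - (-1)^4)/4
  = 20.
Product: (3) * (20) = 60.

60


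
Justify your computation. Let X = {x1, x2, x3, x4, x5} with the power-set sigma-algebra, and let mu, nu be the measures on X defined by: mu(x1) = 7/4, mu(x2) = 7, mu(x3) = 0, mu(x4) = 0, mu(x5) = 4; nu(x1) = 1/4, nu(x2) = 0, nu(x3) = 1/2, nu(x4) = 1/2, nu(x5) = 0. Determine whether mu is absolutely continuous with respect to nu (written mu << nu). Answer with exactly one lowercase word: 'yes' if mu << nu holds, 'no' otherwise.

mu << nu means: every nu-null measurable set is also mu-null; equivalently, for every atom x, if nu({x}) = 0 then mu({x}) = 0.
Checking each atom:
  x1: nu = 1/4 > 0 -> no constraint.
  x2: nu = 0, mu = 7 > 0 -> violates mu << nu.
  x3: nu = 1/2 > 0 -> no constraint.
  x4: nu = 1/2 > 0 -> no constraint.
  x5: nu = 0, mu = 4 > 0 -> violates mu << nu.
The atom(s) x2, x5 violate the condition (nu = 0 but mu > 0). Therefore mu is NOT absolutely continuous w.r.t. nu.

no


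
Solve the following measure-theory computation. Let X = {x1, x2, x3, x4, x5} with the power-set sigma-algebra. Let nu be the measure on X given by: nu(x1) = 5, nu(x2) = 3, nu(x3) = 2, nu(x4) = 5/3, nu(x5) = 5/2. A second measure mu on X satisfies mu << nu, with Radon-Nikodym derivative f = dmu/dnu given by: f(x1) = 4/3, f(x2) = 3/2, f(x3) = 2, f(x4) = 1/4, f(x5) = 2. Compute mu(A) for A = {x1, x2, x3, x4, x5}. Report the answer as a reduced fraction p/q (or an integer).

By the defining property of the Radon-Nikodym derivative, for every measurable set A,
  mu(A) = integral_A f dnu.
Since nu is a discrete measure concentrated on the atoms of X, the integral over A reduces to the sum
  mu(A) = sum_{x in A} f(x) * nu({x}).
Computing each term:
  x1: f(x1) * nu(x1) = 4/3 * 5 = 20/3.
  x2: f(x2) * nu(x2) = 3/2 * 3 = 9/2.
  x3: f(x3) * nu(x3) = 2 * 2 = 4.
  x4: f(x4) * nu(x4) = 1/4 * 5/3 = 5/12.
  x5: f(x5) * nu(x5) = 2 * 5/2 = 5.
Summing: mu(A) = 20/3 + 9/2 + 4 + 5/12 + 5 = 247/12.

247/12


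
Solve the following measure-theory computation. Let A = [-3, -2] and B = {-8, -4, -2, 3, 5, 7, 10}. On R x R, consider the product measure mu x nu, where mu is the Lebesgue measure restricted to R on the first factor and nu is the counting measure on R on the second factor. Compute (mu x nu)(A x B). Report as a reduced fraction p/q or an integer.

For a measurable rectangle A x B, the product measure satisfies
  (mu x nu)(A x B) = mu(A) * nu(B).
  mu(A) = 1.
  nu(B) = 7.
  (mu x nu)(A x B) = 1 * 7 = 7.

7


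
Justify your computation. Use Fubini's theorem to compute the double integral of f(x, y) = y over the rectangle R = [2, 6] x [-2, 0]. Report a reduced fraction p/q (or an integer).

f(x, y) is a tensor product of a function of x and a function of y, and both factors are bounded continuous (hence Lebesgue integrable) on the rectangle, so Fubini's theorem applies:
  integral_R f d(m x m) = (integral_a1^b1 1 dx) * (integral_a2^b2 y dy).
Inner integral in x: integral_{2}^{6} 1 dx = (6^1 - 2^1)/1
  = 4.
Inner integral in y: integral_{-2}^{0} y dy = (0^2 - (-2)^2)/2
  = -2.
Product: (4) * (-2) = -8.

-8


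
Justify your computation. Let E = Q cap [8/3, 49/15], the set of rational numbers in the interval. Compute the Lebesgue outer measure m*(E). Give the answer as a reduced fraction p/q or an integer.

The set Q cap [8/3, 49/15] is countable (a subset of the countable set Q). Lebesgue outer measure of any countable set is 0: each singleton {q} has m*({q}) = 0, and by countable subadditivity m*(union_k {q_k}) <= sum_k m*({q_k}) = sum_k 0 = 0. The reverse inequality m*(E) >= 0 is automatic. So m*(Q cap [8/3, 49/15]) = 0.

0


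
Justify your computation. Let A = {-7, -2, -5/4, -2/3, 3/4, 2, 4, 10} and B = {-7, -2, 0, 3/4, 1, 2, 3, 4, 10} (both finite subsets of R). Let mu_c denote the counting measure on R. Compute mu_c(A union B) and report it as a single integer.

Counting measure on a finite set equals cardinality. By inclusion-exclusion, |A union B| = |A| + |B| - |A cap B|.
|A| = 8, |B| = 9, |A cap B| = 6.
So mu_c(A union B) = 8 + 9 - 6 = 11.

11


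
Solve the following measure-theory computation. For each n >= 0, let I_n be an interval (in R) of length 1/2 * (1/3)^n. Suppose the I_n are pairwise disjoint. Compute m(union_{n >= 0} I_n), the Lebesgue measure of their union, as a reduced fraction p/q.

By countable additivity of the Lebesgue measure on pairwise disjoint measurable sets,
  m(union_{n >= 0} I_n) = sum_{n >= 0} m(I_n) = sum_{n >= 0} a * r^n,
  with a = 1/2 and r = 1/3.
Since 0 < r = 1/3 < 1, the geometric series converges:
  sum_{n >= 0} a * r^n = a / (1 - r).
  = 1/2 / (1 - 1/3)
  = 1/2 / (2/3)
  = 3/4.

3/4


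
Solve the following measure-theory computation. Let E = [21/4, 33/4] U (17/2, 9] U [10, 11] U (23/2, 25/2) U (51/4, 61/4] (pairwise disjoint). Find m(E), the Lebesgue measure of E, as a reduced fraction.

For pairwise disjoint intervals, m(union_i I_i) = sum_i m(I_i),
and m is invariant under swapping open/closed endpoints (single points have measure 0).
So m(E) = sum_i (b_i - a_i).
  I_1 has length 33/4 - 21/4 = 3.
  I_2 has length 9 - 17/2 = 1/2.
  I_3 has length 11 - 10 = 1.
  I_4 has length 25/2 - 23/2 = 1.
  I_5 has length 61/4 - 51/4 = 5/2.
Summing:
  m(E) = 3 + 1/2 + 1 + 1 + 5/2 = 8.

8


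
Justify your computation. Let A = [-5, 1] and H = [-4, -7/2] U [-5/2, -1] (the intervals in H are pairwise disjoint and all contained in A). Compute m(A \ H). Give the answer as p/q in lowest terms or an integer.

The ambient interval has length m(A) = 1 - (-5) = 6.
Since the holes are disjoint and sit inside A, by finite additivity
  m(H) = sum_i (b_i - a_i), and m(A \ H) = m(A) - m(H).
Computing the hole measures:
  m(H_1) = -7/2 - (-4) = 1/2.
  m(H_2) = -1 - (-5/2) = 3/2.
Summed: m(H) = 1/2 + 3/2 = 2.
So m(A \ H) = 6 - 2 = 4.

4


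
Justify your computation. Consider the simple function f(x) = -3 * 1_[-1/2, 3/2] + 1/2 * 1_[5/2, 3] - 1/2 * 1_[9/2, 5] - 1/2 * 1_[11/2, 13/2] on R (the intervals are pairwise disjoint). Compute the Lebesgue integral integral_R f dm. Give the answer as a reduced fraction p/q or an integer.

For a simple function f = sum_i c_i * 1_{A_i} with disjoint A_i,
  integral f dm = sum_i c_i * m(A_i).
Lengths of the A_i:
  m(A_1) = 3/2 - (-1/2) = 2.
  m(A_2) = 3 - 5/2 = 1/2.
  m(A_3) = 5 - 9/2 = 1/2.
  m(A_4) = 13/2 - 11/2 = 1.
Contributions c_i * m(A_i):
  (-3) * (2) = -6.
  (1/2) * (1/2) = 1/4.
  (-1/2) * (1/2) = -1/4.
  (-1/2) * (1) = -1/2.
Total: -6 + 1/4 - 1/4 - 1/2 = -13/2.

-13/2


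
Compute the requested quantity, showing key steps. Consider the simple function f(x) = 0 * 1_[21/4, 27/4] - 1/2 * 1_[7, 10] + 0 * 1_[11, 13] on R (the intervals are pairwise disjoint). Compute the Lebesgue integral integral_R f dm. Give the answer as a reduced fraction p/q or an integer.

For a simple function f = sum_i c_i * 1_{A_i} with disjoint A_i,
  integral f dm = sum_i c_i * m(A_i).
Lengths of the A_i:
  m(A_1) = 27/4 - 21/4 = 3/2.
  m(A_2) = 10 - 7 = 3.
  m(A_3) = 13 - 11 = 2.
Contributions c_i * m(A_i):
  (0) * (3/2) = 0.
  (-1/2) * (3) = -3/2.
  (0) * (2) = 0.
Total: 0 - 3/2 + 0 = -3/2.

-3/2


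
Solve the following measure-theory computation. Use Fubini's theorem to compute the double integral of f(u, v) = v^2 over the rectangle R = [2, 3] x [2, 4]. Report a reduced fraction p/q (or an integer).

f(u, v) is a tensor product of a function of u and a function of v, and both factors are bounded continuous (hence Lebesgue integrable) on the rectangle, so Fubini's theorem applies:
  integral_R f d(m x m) = (integral_a1^b1 1 du) * (integral_a2^b2 v^2 dv).
Inner integral in u: integral_{2}^{3} 1 du = (3^1 - 2^1)/1
  = 1.
Inner integral in v: integral_{2}^{4} v^2 dv = (4^3 - 2^3)/3
  = 56/3.
Product: (1) * (56/3) = 56/3.

56/3


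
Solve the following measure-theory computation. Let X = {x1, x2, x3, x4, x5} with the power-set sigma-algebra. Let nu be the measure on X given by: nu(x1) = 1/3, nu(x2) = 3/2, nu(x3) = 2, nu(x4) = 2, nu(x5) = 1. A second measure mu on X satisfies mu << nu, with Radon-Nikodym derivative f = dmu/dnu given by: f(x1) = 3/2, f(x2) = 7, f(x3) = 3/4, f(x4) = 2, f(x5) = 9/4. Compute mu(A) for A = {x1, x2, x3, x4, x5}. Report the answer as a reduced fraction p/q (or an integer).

By the defining property of the Radon-Nikodym derivative, for every measurable set A,
  mu(A) = integral_A f dnu.
Since nu is a discrete measure concentrated on the atoms of X, the integral over A reduces to the sum
  mu(A) = sum_{x in A} f(x) * nu({x}).
Computing each term:
  x1: f(x1) * nu(x1) = 3/2 * 1/3 = 1/2.
  x2: f(x2) * nu(x2) = 7 * 3/2 = 21/2.
  x3: f(x3) * nu(x3) = 3/4 * 2 = 3/2.
  x4: f(x4) * nu(x4) = 2 * 2 = 4.
  x5: f(x5) * nu(x5) = 9/4 * 1 = 9/4.
Summing: mu(A) = 1/2 + 21/2 + 3/2 + 4 + 9/4 = 75/4.

75/4


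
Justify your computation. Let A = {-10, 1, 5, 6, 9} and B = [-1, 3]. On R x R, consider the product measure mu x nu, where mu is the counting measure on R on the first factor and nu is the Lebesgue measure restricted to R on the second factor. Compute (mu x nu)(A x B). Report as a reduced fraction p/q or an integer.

For a measurable rectangle A x B, the product measure satisfies
  (mu x nu)(A x B) = mu(A) * nu(B).
  mu(A) = 5.
  nu(B) = 4.
  (mu x nu)(A x B) = 5 * 4 = 20.

20


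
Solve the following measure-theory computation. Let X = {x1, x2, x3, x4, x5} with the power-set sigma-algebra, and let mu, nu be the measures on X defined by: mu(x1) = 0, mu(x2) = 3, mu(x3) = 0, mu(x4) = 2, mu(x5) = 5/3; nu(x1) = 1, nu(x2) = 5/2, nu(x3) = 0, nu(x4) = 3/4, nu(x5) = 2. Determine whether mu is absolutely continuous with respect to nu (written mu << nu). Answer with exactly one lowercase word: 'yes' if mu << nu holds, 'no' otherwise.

mu << nu means: every nu-null measurable set is also mu-null; equivalently, for every atom x, if nu({x}) = 0 then mu({x}) = 0.
Checking each atom:
  x1: nu = 1 > 0 -> no constraint.
  x2: nu = 5/2 > 0 -> no constraint.
  x3: nu = 0, mu = 0 -> consistent with mu << nu.
  x4: nu = 3/4 > 0 -> no constraint.
  x5: nu = 2 > 0 -> no constraint.
No atom violates the condition. Therefore mu << nu.

yes


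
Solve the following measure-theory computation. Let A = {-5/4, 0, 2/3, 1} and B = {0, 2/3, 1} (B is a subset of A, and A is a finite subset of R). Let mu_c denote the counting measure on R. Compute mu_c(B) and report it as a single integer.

Counting measure assigns mu_c(E) = |E| (number of elements) when E is finite.
B has 3 element(s), so mu_c(B) = 3.

3


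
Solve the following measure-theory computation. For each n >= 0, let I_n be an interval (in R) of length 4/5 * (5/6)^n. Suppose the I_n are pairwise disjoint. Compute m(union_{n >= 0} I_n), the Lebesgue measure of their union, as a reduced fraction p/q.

By countable additivity of the Lebesgue measure on pairwise disjoint measurable sets,
  m(union_{n >= 0} I_n) = sum_{n >= 0} m(I_n) = sum_{n >= 0} a * r^n,
  with a = 4/5 and r = 5/6.
Since 0 < r = 5/6 < 1, the geometric series converges:
  sum_{n >= 0} a * r^n = a / (1 - r).
  = 4/5 / (1 - 5/6)
  = 4/5 / (1/6)
  = 24/5.

24/5


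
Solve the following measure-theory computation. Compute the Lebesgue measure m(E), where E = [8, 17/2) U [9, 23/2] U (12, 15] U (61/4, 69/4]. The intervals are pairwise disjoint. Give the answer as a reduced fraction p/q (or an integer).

For pairwise disjoint intervals, m(union_i I_i) = sum_i m(I_i),
and m is invariant under swapping open/closed endpoints (single points have measure 0).
So m(E) = sum_i (b_i - a_i).
  I_1 has length 17/2 - 8 = 1/2.
  I_2 has length 23/2 - 9 = 5/2.
  I_3 has length 15 - 12 = 3.
  I_4 has length 69/4 - 61/4 = 2.
Summing:
  m(E) = 1/2 + 5/2 + 3 + 2 = 8.

8


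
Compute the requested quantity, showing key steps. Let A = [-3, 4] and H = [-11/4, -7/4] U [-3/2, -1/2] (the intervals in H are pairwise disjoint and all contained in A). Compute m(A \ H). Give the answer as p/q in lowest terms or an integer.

The ambient interval has length m(A) = 4 - (-3) = 7.
Since the holes are disjoint and sit inside A, by finite additivity
  m(H) = sum_i (b_i - a_i), and m(A \ H) = m(A) - m(H).
Computing the hole measures:
  m(H_1) = -7/4 - (-11/4) = 1.
  m(H_2) = -1/2 - (-3/2) = 1.
Summed: m(H) = 1 + 1 = 2.
So m(A \ H) = 7 - 2 = 5.

5


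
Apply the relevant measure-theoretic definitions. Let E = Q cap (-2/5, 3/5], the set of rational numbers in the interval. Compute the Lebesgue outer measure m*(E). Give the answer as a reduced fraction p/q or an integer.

E = Q cap (-2/5, 3/5] is a subset of Q, which is countable. Enumerate Q = {q_1, q_2, ...}; for any eps > 0, cover q_k by the open interval (q_k - eps/2^(k+1), q_k + eps/2^(k+1)), of length eps/2^k. The total cover length is sum_{k>=1} eps/2^k = eps. Hence m*(E) <= m*(Q) <= eps for every eps > 0, and since outer measure is non-negative, m*(E) = 0.

0


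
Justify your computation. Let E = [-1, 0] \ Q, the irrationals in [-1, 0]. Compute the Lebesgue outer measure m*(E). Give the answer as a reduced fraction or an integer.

The interval I = [-1, 0] has m(I) = 0 - (-1) = 1 (endpoints are measure-zero, so open/closed/half-open agree). Write I = (I cap Q) u (I \ Q). The rationals in I are countable, so m*(I cap Q) = 0 (cover each rational by intervals whose total length is arbitrarily small). By countable subadditivity m*(I) <= m*(I cap Q) + m*(I \ Q), hence m*(I \ Q) >= m(I) = 1. The reverse inequality m*(I \ Q) <= m*(I) = 1 is trivial since (I \ Q) is a subset of I. Therefore m*(I \ Q) = 1.

1


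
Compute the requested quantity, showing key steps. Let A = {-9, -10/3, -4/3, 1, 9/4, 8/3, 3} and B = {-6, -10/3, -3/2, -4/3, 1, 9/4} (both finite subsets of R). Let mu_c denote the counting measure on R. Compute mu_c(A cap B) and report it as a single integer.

Counting measure on a finite set equals cardinality. mu_c(A cap B) = |A cap B| (elements appearing in both).
Enumerating the elements of A that also lie in B gives 4 element(s).
So mu_c(A cap B) = 4.

4


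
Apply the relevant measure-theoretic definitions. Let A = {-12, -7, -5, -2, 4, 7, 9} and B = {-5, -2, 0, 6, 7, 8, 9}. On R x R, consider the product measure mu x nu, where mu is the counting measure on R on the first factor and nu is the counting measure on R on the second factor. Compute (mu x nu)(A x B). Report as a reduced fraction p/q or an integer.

For a measurable rectangle A x B, the product measure satisfies
  (mu x nu)(A x B) = mu(A) * nu(B).
  mu(A) = 7.
  nu(B) = 7.
  (mu x nu)(A x B) = 7 * 7 = 49.

49
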